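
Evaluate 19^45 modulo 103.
8

Repeated squaring. Binary of 45 = 101101.
19^1 ≡ 19 (mod 103); 19^2 ≡ 52 (mod 103); 19^4 ≡ 26 (mod 103); 19^8 ≡ 58 (mod 103); 19^16 ≡ 68 (mod 103); 19^32 ≡ 92 (mod 103)
19^45 = 19^1 × 19^4 × 19^8 × 19^32 ≡ 8 (mod 103)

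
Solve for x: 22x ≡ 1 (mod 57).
13

gcd(22, 57) = 1, so the inverse exists.
Extended Euclidean algorithm on (57, 22):
57 = 2 × 22 + 13  ⟹  13 = (1)·57 + (-2)·22
22 = 1 × 13 + 9  ⟹  9 = (-1)·57 + (3)·22
13 = 1 × 9 + 4  ⟹  4 = (2)·57 + (-5)·22
9 = 2 × 4 + 1  ⟹  1 = (-5)·57 + (13)·22
So (13)·22 ≡ 1 (mod 57), i.e. 22^(-1) ≡ 13 (mod 57).
Check: 22 × 13 = 286 ≡ 1 (mod 57)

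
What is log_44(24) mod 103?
21

Baby-step giant-step with step n = ⌈√103⌉ = 11.
Baby steps 44^j mod 103 (j:value) for j=0..10: 0:1, 1:44, 2:82, 3:3, 4:29, 5:40, 6:9, 7:87, 8:17, 9:27, 10:55.
Giant-step multiplier: 44^(-11) ≡ 44^(102-11) = 44^91 ≡ 101 (mod 103).
Giant steps γ_i = 24·101^i mod 103: γ_0=24, γ_1=55 (in table at j=10).
x = i·n + j = 1·11 + 10 = 21.
Check: 44^21 ≡ 24 (mod 103).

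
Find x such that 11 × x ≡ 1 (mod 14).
9

gcd(11, 14) = 1, so the inverse exists.
Extended Euclidean algorithm on (14, 11):
14 = 1 × 11 + 3  ⟹  3 = (1)·14 + (-1)·11
11 = 3 × 3 + 2  ⟹  2 = (-3)·14 + (4)·11
3 = 1 × 2 + 1  ⟹  1 = (4)·14 + (-5)·11
So (-5)·11 ≡ 1 (mod 14), i.e. 11^(-1) ≡ -5 ≡ 9 (mod 14).
Check: 11 × 9 = 99 ≡ 1 (mod 14)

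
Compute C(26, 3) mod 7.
3

Using Lucas' theorem:
Write n=26 and k=3 in base 7:
n in base 7: [3, 5]
k in base 7: [0, 3]
C(26,3) mod 7 = ∏ C(n_i, k_i) mod 7
Digit binomials (mod 7): C(3,0) = 1; C(5,3) = 10 ≡ 3
Product: 1 × 3 = 3 ≡ 3 (mod 7)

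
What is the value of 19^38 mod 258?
25

Repeated squaring. Binary of 38 = 100110.
19^1 ≡ 19 (mod 258); 19^2 ≡ 103 (mod 258); 19^4 ≡ 31 (mod 258); 19^8 ≡ 187 (mod 258); 19^16 ≡ 139 (mod 258); 19^32 ≡ 229 (mod 258)
19^38 = 19^2 × 19^4 × 19^32 ≡ 25 (mod 258)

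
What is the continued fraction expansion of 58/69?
[0; 1, 5, 3, 1, 2]

Euclidean algorithm steps:
58 = 0 × 69 + 58
69 = 1 × 58 + 11
58 = 5 × 11 + 3
11 = 3 × 3 + 2
3 = 1 × 2 + 1
2 = 2 × 1 + 0
Continued fraction: [0; 1, 5, 3, 1, 2]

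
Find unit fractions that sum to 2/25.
1/13 + 1/325

Greedy algorithm:
2/25: ceiling(25/2) = 13, use 1/13
1/325: ceiling(325/1) = 325, use 1/325
Result: 2/25 = 1/13 + 1/325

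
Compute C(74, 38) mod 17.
5

Using Lucas' theorem:
Write n=74 and k=38 in base 17:
n in base 17: [4, 6]
k in base 17: [2, 4]
C(74,38) mod 17 = ∏ C(n_i, k_i) mod 17
Digit binomials (mod 17): C(4,2) = 6; C(6,4) = 15
Product: 6 × 15 = 90 ≡ 5 (mod 17)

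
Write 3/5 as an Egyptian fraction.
1/2 + 1/10

Greedy algorithm:
3/5: ceiling(5/3) = 2, use 1/2
1/10: ceiling(10/1) = 10, use 1/10
Result: 3/5 = 1/2 + 1/10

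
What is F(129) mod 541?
381

Matrix identity: Q^n = [[F_(n+1), F_n], [F_n, F_(n-1)]] with Q = [[1,1],[1,0]].
n = 129 = 10000001₂. Square-and-multiply, entries mod 541:
Q^1 = [[1,1],[1,0]]
Q^2 = (Q^1)² = [[2,1],[1,1]]
Q^4 = (Q^2)² = [[5,3],[3,2]]
Q^8 = (Q^4)² = [[34,21],[21,13]]
Q^16 = (Q^8)² = [[515,446],[446,69]]
Q^32 = (Q^16)² = [[504,243],[243,261]]
Q^64 = (Q^32)² = [[367,332],[332,35]]
Q^129 = (Q^64)²·Q = [[218,381],[381,378]]
F_129 mod 541 = Q^129[0][1] = 381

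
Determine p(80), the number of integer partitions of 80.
15796476

p(n) counts ways to write n as a sum of positive integers (order ignored).
Euler's pentagonal recurrence: p(k) = p(k-1) + p(k-2) - p(k-5) - p(k-7) + p(k-12) + p(k-15) - ... (offsets j(3j∓1)/2, signs ++--, p(0)=1, p(<0)=0).
DP table for k = 0..79: p(0)=1, p(1)=1, p(2)=2, p(3)=3, p(4)=5, p(5)=7, p(6)=11, p(7)=15, p(8)=22, p(9)=30, p(10)=42, p(11)=56, p(12)=77, p(13)=101, p(14)=135, p(15)=176, p(16)=231, p(17)=297, p(18)=385, p(19)=490, p(20)=627, p(21)=792, p(22)=1002, p(23)=1255, p(24)=1575, p(25)=1958, p(26)=2436, p(27)=3010, p(28)=3718, p(29)=4565, p(30)=5604, p(31)=6842, p(32)=8349, p(33)=10143, p(34)=12310, p(35)=14883, p(36)=17977, p(37)=21637, p(38)=26015, p(39)=31185, p(40)=37338, p(41)=44583, p(42)=53174, p(43)=63261, p(44)=75175, p(45)=89134, p(46)=105558, p(47)=124754, p(48)=147273, p(49)=173525, p(50)=204226, p(51)=239943, p(52)=281589, p(53)=329931, p(54)=386155, p(55)=451276, p(56)=526823, p(57)=614154, p(58)=715220, p(59)=831820, p(60)=966467, p(61)=1121505, p(62)=1300156, p(63)=1505499, p(64)=1741630, p(65)=2012558, p(66)=2323520, p(67)=2679689, p(68)=3087735, p(69)=3554345, p(70)=4087968, p(71)=4697205, p(72)=5392783, p(73)=6185689, p(74)=7089500, p(75)=8118264, p(76)=9289091, p(77)=10619863, p(78)=12132164, p(79)=13848650.
Final step: p(80) = p(79) + p(78) - p(75) - p(73) + p(68) + p(65) - p(58) - p(54) + p(45) + p(40) - p(29) - p(23) + p(10) + p(3)
= 13848650 + 12132164 - 8118264 - 6185689 + 3087735 + 2012558 - 715220 - 386155 + 89134 + 37338 - 4565 - 1255 + 42 + 3
= 15796476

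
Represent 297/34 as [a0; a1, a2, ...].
[8; 1, 2, 1, 3, 2]

Euclidean algorithm steps:
297 = 8 × 34 + 25
34 = 1 × 25 + 9
25 = 2 × 9 + 7
9 = 1 × 7 + 2
7 = 3 × 2 + 1
2 = 2 × 1 + 0
Continued fraction: [8; 1, 2, 1, 3, 2]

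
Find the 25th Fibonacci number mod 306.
55

Matrix identity: Q^n = [[F_(n+1), F_n], [F_n, F_(n-1)]] with Q = [[1,1],[1,0]].
n = 25 = 11001₂. Square-and-multiply, entries mod 306:
Q^1 = [[1,1],[1,0]]
Q^3 = (Q^1)²·Q = [[3,2],[2,1]]
Q^6 = (Q^3)² = [[13,8],[8,5]]
Q^12 = (Q^6)² = [[233,144],[144,89]]
Q^25 = (Q^12)²·Q = [[217,55],[55,162]]
F_25 mod 306 = Q^25[0][1] = 55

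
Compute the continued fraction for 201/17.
[11; 1, 4, 1, 2]

Euclidean algorithm steps:
201 = 11 × 17 + 14
17 = 1 × 14 + 3
14 = 4 × 3 + 2
3 = 1 × 2 + 1
2 = 2 × 1 + 0
Continued fraction: [11; 1, 4, 1, 2]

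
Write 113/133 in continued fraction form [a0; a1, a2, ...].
[0; 1, 5, 1, 1, 1, 6]

Euclidean algorithm steps:
113 = 0 × 133 + 113
133 = 1 × 113 + 20
113 = 5 × 20 + 13
20 = 1 × 13 + 7
13 = 1 × 7 + 6
7 = 1 × 6 + 1
6 = 6 × 1 + 0
Continued fraction: [0; 1, 5, 1, 1, 1, 6]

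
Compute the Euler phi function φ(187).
160

187 = 11 × 17
φ(n) = n × ∏(1 - 1/p) for each prime p dividing n
φ(187) = 187 × (1 - 1/11) × (1 - 1/17) = 160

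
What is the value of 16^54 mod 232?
168

Repeated squaring. Binary of 54 = 110110.
16^1 ≡ 16 (mod 232); 16^2 ≡ 24 (mod 232); 16^4 ≡ 112 (mod 232); 16^8 ≡ 16 (mod 232); 16^16 ≡ 24 (mod 232); 16^32 ≡ 112 (mod 232)
16^54 = 16^2 × 16^4 × 16^16 × 16^32 ≡ 168 (mod 232)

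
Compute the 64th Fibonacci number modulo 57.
36

Matrix identity: Q^n = [[F_(n+1), F_n], [F_n, F_(n-1)]] with Q = [[1,1],[1,0]].
n = 64 = 1000000₂. Square-and-multiply, entries mod 57:
Q^1 = [[1,1],[1,0]]
Q^2 = (Q^1)² = [[2,1],[1,1]]
Q^4 = (Q^2)² = [[5,3],[3,2]]
Q^8 = (Q^4)² = [[34,21],[21,13]]
Q^16 = (Q^8)² = [[1,18],[18,40]]
Q^32 = (Q^16)² = [[40,54],[54,43]]
Q^64 = (Q^32)² = [[13,36],[36,34]]
F_64 mod 57 = Q^64[0][1] = 36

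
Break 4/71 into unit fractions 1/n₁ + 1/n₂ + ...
1/18 + 1/1278

Greedy algorithm:
4/71: ceiling(71/4) = 18, use 1/18
1/1278: ceiling(1278/1) = 1278, use 1/1278
Result: 4/71 = 1/18 + 1/1278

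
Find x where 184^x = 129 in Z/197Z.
77

Baby-step giant-step with step n = ⌈√197⌉ = 15.
Baby steps 184^j mod 197 (j:value) for j=0..14: 0:1, 1:184, 2:169, 3:167, 4:193, 5:52, 6:112, 7:120, 8:16, 9:186, 10:143, 11:111, 12:133, 13:44, 14:19.
Giant-step multiplier: 184^(-15) ≡ 184^(196-15) = 184^181 ≡ 130 (mod 197).
Giant steps γ_i = 129·130^i mod 197: γ_0=129, γ_1=25, γ_2=98, γ_3=132, γ_4=21, γ_5=169 (in table at j=2).
x = i·n + j = 5·15 + 2 = 77.
Check: 184^77 ≡ 129 (mod 197).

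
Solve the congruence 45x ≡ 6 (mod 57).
x ≡ 9 (mod 19)

gcd(45, 57) = 3, which divides 6, so solutions exist.
Divide through by 3: 15x ≡ 2 (mod 19).
Find 15^(-1) mod 19 by the extended Euclidean algorithm:
19 = 1 × 15 + 4  ⟹  4 = (1)·19 + (-1)·15
15 = 3 × 4 + 3  ⟹  3 = (-3)·19 + (4)·15
4 = 1 × 3 + 1  ⟹  1 = (4)·19 + (-5)·15
So (-5)·15 ≡ 1 (mod 19), i.e. 15^(-1) ≡ -5 ≡ 14 (mod 19).
x ≡ 14 × 2 = 28 ≡ 9 (mod 19).
Check: 45 × 9 = 405 ≡ 6 (mod 57).
x ≡ 9 (mod 19), giving 3 solutions mod 57.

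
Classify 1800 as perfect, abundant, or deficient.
abundant

Proper divisors of 1800: sum = 1 + 2 + 3 + 4 + 5 + 6 + 8 + 9 + ... + 360 + 450 + 600 + 900 (35 divisors) = 4245
Since 4245 > 1800, 1800 is abundant.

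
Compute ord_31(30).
2

31 is prime, so ord(30) divides φ(31) = 30.
Divisors of 30: 1, 2, 3, 5, 6, 10, 15, 30.
Repeated squaring: 30^1 ≡ 30, 30^2 ≡ 1, 30^4 ≡ 1, 30^8 ≡ 1, 30^16 ≡ 1 (mod 31).
Test 30^d mod 31 for each divisor d in increasing order:
30^1 ≡ 30
30^2 ≡ 1  ← first divisor giving 1
The order is 2.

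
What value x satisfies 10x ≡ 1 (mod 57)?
40

gcd(10, 57) = 1, so the inverse exists.
Extended Euclidean algorithm on (57, 10):
57 = 5 × 10 + 7  ⟹  7 = (1)·57 + (-5)·10
10 = 1 × 7 + 3  ⟹  3 = (-1)·57 + (6)·10
7 = 2 × 3 + 1  ⟹  1 = (3)·57 + (-17)·10
So (-17)·10 ≡ 1 (mod 57), i.e. 10^(-1) ≡ -17 ≡ 40 (mod 57).
Check: 10 × 40 = 400 ≡ 1 (mod 57)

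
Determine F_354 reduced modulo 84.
64

Matrix identity: Q^n = [[F_(n+1), F_n], [F_n, F_(n-1)]] with Q = [[1,1],[1,0]].
n = 354 = 101100010₂. Square-and-multiply, entries mod 84:
Q^1 = [[1,1],[1,0]]
Q^2 = (Q^1)² = [[2,1],[1,1]]
Q^5 = (Q^2)²·Q = [[8,5],[5,3]]
Q^11 = (Q^5)²·Q = [[60,5],[5,55]]
Q^22 = (Q^11)² = [[13,71],[71,26]]
Q^44 = (Q^22)² = [[2,81],[81,5]]
Q^88 = (Q^44)² = [[13,63],[63,34]]
Q^177 = (Q^88)²·Q = [[43,22],[22,21]]
Q^354 = (Q^177)² = [[65,64],[64,1]]
F_354 mod 84 = Q^354[0][1] = 64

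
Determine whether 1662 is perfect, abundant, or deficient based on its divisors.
abundant

Proper divisors of 1662: sum = 1 + 2 + 3 + 6 + 277 + 554 + 831 = 1674
Since 1674 > 1662, 1662 is abundant.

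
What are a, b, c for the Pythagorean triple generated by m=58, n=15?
(3139, 1740, 3589)

Euclid's formula: a = m² - n², b = 2mn, c = m² + n²
m = 58, n = 15
a = 58² - 15² = 3364 - 225 = 3139
b = 2 × 58 × 15 = 1740
c = 58² + 15² = 3364 + 225 = 3589
Verification: 3139² + 1740² = 9853321 + 3027600 = 12880921 = 3589² ✓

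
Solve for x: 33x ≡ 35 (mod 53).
x ≡ 38 (mod 53)

gcd(33, 53) = 1, which divides 35, so solutions exist.
Find 33^(-1) mod 53 by the extended Euclidean algorithm:
53 = 1 × 33 + 20  ⟹  20 = (1)·53 + (-1)·33
33 = 1 × 20 + 13  ⟹  13 = (-1)·53 + (2)·33
20 = 1 × 13 + 7  ⟹  7 = (2)·53 + (-3)·33
13 = 1 × 7 + 6  ⟹  6 = (-3)·53 + (5)·33
7 = 1 × 6 + 1  ⟹  1 = (5)·53 + (-8)·33
So (-8)·33 ≡ 1 (mod 53), i.e. 33^(-1) ≡ -8 ≡ 45 (mod 53).
x ≡ 45 × 35 = 1575 ≡ 38 (mod 53).
Check: 33 × 38 = 1254 ≡ 35 (mod 53).
Unique solution: x ≡ 38 (mod 53)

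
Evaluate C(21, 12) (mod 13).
0

Using Lucas' theorem:
Write n=21 and k=12 in base 13:
n in base 13: [1, 8]
k in base 13: [0, 12]
C(21,12) mod 13 = ∏ C(n_i, k_i) mod 13
Digit binomials (mod 13): C(1,0) = 1; C(8,12) = 0 (k_i > n_i)
Product: 1 × 0 = 0 ≡ 0 (mod 13)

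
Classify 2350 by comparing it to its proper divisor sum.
deficient

Proper divisors of 2350: sum = 1 + 2 + 5 + 10 + 25 + 47 + 50 + 94 + 235 + 470 + 1175 = 2114
Since 2114 < 2350, 2350 is deficient.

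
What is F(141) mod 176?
34

Matrix identity: Q^n = [[F_(n+1), F_n], [F_n, F_(n-1)]] with Q = [[1,1],[1,0]].
n = 141 = 10001101₂. Square-and-multiply, entries mod 176:
Q^1 = [[1,1],[1,0]]
Q^2 = (Q^1)² = [[2,1],[1,1]]
Q^4 = (Q^2)² = [[5,3],[3,2]]
Q^8 = (Q^4)² = [[34,21],[21,13]]
Q^17 = (Q^8)²·Q = [[120,13],[13,107]]
Q^35 = (Q^17)²·Q = [[96,137],[137,135]]
Q^70 = (Q^35)² = [[1,143],[143,34]]
Q^141 = (Q^70)²·Q = [[111,34],[34,77]]
F_141 mod 176 = Q^141[0][1] = 34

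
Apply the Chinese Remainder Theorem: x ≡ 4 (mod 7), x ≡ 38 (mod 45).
263

Using Chinese Remainder Theorem:
M = 7 × 45 = 315
M1 = 45, M2 = 7
y1 = 45^(-1) mod 7 = 5
y2 = 7^(-1) mod 45 = 13
x = (4×45×5 + 38×7×13) mod 315 = 263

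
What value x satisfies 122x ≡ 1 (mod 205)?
163

gcd(122, 205) = 1, so the inverse exists.
Extended Euclidean algorithm on (205, 122):
205 = 1 × 122 + 83  ⟹  83 = (1)·205 + (-1)·122
122 = 1 × 83 + 39  ⟹  39 = (-1)·205 + (2)·122
83 = 2 × 39 + 5  ⟹  5 = (3)·205 + (-5)·122
39 = 7 × 5 + 4  ⟹  4 = (-22)·205 + (37)·122
5 = 1 × 4 + 1  ⟹  1 = (25)·205 + (-42)·122
So (-42)·122 ≡ 1 (mod 205), i.e. 122^(-1) ≡ -42 ≡ 163 (mod 205).
Check: 122 × 163 = 19886 ≡ 1 (mod 205)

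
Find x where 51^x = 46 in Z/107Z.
97

Baby-step giant-step with step n = ⌈√107⌉ = 11.
Baby steps 51^j mod 107 (j:value) for j=0..10: 0:1, 1:51, 2:33, 3:78, 4:19, 5:6, 6:92, 7:91, 8:40, 9:7, 10:36.
Giant-step multiplier: 51^(-11) ≡ 51^(106-11) = 51^95 ≡ 63 (mod 107).
Giant steps γ_i = 46·63^i mod 107: γ_0=46, γ_1=9, γ_2=32, γ_3=90, γ_4=106, γ_5=44, γ_6=97, γ_7=12, γ_8=7 (in table at j=9).
x = i·n + j = 8·11 + 9 = 97.
Check: 51^97 ≡ 46 (mod 107).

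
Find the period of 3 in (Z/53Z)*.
52

53 is prime, so ord(3) divides φ(53) = 52.
Divisors of 52: 1, 2, 4, 13, 26, 52.
Repeated squaring: 3^1 ≡ 3, 3^2 ≡ 9, 3^4 ≡ 28, 3^8 ≡ 42, 3^16 ≡ 15, 3^32 ≡ 13 (mod 53).
Test 3^d mod 53 for each divisor d in increasing order:
3^1 ≡ 3
3^2 ≡ 9
3^4 ≡ 28
3^13 = 3^8·3^4·3^1 ≡ 30
3^26 = 3^16·3^8·3^2 ≡ 52
3^52 = 3^32·3^16·3^4 ≡ 1  ← first divisor giving 1
The order is 52.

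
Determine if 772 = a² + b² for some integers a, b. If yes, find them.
14² + 24² (a=14, b=24)

Factorization: 772 = 2^2 × 193
By Fermat: n is sum of two squares iff every prime p ≡ 3 (mod 4) appears to even power.
All primes ≡ 3 (mod 4) appear to even power.
Search a = 0, 1, 2, … for 772 - a² a perfect square: first hit at a = 14: 772 - 196 = 576 = 24².
772 = 14² + 24² = 196 + 576 ✓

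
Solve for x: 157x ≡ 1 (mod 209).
4

gcd(157, 209) = 1, so the inverse exists.
Extended Euclidean algorithm on (209, 157):
209 = 1 × 157 + 52  ⟹  52 = (1)·209 + (-1)·157
157 = 3 × 52 + 1  ⟹  1 = (-3)·209 + (4)·157
So (4)·157 ≡ 1 (mod 209), i.e. 157^(-1) ≡ 4 (mod 209).
Check: 157 × 4 = 628 ≡ 1 (mod 209)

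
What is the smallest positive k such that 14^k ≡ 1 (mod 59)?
58

59 is prime, so ord(14) divides φ(59) = 58.
Divisors of 58: 1, 2, 29, 58.
Repeated squaring: 14^1 ≡ 14, 14^2 ≡ 19, 14^4 ≡ 7, 14^8 ≡ 49, 14^16 ≡ 41, 14^32 ≡ 29 (mod 59).
Test 14^d mod 59 for each divisor d in increasing order:
14^1 ≡ 14
14^2 ≡ 19
14^29 = 14^16·14^8·14^4·14^1 ≡ 58
14^58 = 14^32·14^16·14^8·14^2 ≡ 1  ← first divisor giving 1
The order is 58.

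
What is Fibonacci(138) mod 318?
46

Matrix identity: Q^n = [[F_(n+1), F_n], [F_n, F_(n-1)]] with Q = [[1,1],[1,0]].
n = 138 = 10001010₂. Square-and-multiply, entries mod 318:
Q^1 = [[1,1],[1,0]]
Q^2 = (Q^1)² = [[2,1],[1,1]]
Q^4 = (Q^2)² = [[5,3],[3,2]]
Q^8 = (Q^4)² = [[34,21],[21,13]]
Q^17 = (Q^8)²·Q = [[40,7],[7,33]]
Q^34 = (Q^17)² = [[59,193],[193,184]]
Q^69 = (Q^34)²·Q = [[179,26],[26,153]]
Q^138 = (Q^69)² = [[281,46],[46,235]]
F_138 mod 318 = Q^138[0][1] = 46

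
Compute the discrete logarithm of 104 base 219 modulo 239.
41

Baby-step giant-step with step n = ⌈√239⌉ = 16.
Baby steps 219^j mod 239 (j:value) for j=0..15: 0:1, 1:219, 2:161, 3:126, 4:109, 5:210, 6:102, 7:111, 8:170, 9:185, 10:124, 11:149, 12:127, 13:89, 14:132, 15:228.
Giant-step multiplier: 219^(-16) ≡ 219^(238-16) = 219^222 ≡ 88 (mod 239).
Giant steps γ_i = 104·88^i mod 239: γ_0=104, γ_1=70, γ_2=185 (in table at j=9).
x = i·n + j = 2·16 + 9 = 41.
Check: 219^41 ≡ 104 (mod 239).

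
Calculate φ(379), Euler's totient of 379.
378

379 = 379
φ(n) = n × ∏(1 - 1/p) for each prime p dividing n
φ(379) = 379 × (1 - 1/379) = 378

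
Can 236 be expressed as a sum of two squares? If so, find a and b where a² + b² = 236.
Not possible

Factorization: 236 = 2^2 × 59
By Fermat: n is sum of two squares iff every prime p ≡ 3 (mod 4) appears to even power.
Prime(s) ≡ 3 (mod 4) with odd exponent: [(59, 1)]
Therefore 236 cannot be expressed as a² + b².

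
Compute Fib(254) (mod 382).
273

Matrix identity: Q^n = [[F_(n+1), F_n], [F_n, F_(n-1)]] with Q = [[1,1],[1,0]].
n = 254 = 11111110₂. Square-and-multiply, entries mod 382:
Q^1 = [[1,1],[1,0]]
Q^3 = (Q^1)²·Q = [[3,2],[2,1]]
Q^7 = (Q^3)²·Q = [[21,13],[13,8]]
Q^15 = (Q^7)²·Q = [[223,228],[228,377]]
Q^31 = (Q^15)²·Q = [[145,101],[101,44]]
Q^63 = (Q^31)²·Q = [[273,284],[284,371]]
Q^127 = (Q^63)²·Q = [[11,93],[93,300]]
Q^254 = (Q^127)² = [[366,273],[273,93]]
F_254 mod 382 = Q^254[0][1] = 273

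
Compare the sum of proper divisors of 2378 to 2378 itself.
deficient

Proper divisors of 2378: sum = 1 + 2 + 29 + 41 + 58 + 82 + 1189 = 1402
Since 1402 < 2378, 2378 is deficient.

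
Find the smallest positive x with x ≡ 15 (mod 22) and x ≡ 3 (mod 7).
59

Using Chinese Remainder Theorem:
M = 22 × 7 = 154
M1 = 7, M2 = 22
y1 = 7^(-1) mod 22 = 19
y2 = 22^(-1) mod 7 = 1
x = (15×7×19 + 3×22×1) mod 154 = 59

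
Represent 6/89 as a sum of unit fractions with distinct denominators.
1/15 + 1/1335

Greedy algorithm:
6/89: ceiling(89/6) = 15, use 1/15
1/1335: ceiling(1335/1) = 1335, use 1/1335
Result: 6/89 = 1/15 + 1/1335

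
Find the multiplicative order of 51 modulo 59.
29

59 is prime, so ord(51) divides φ(59) = 58.
Divisors of 58: 1, 2, 29, 58.
Repeated squaring: 51^1 ≡ 51, 51^2 ≡ 5, 51^4 ≡ 25, 51^8 ≡ 35, 51^16 ≡ 45, 51^32 ≡ 19 (mod 59).
Test 51^d mod 59 for each divisor d in increasing order:
51^1 ≡ 51
51^2 ≡ 5
51^29 = 51^16·51^8·51^4·51^1 ≡ 1  ← first divisor giving 1
The order is 29.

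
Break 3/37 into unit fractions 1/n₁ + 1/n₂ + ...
1/13 + 1/241 + 1/115921

Greedy algorithm:
3/37: ceiling(37/3) = 13, use 1/13
2/481: ceiling(481/2) = 241, use 1/241
1/115921: ceiling(115921/1) = 115921, use 1/115921
Result: 3/37 = 1/13 + 1/241 + 1/115921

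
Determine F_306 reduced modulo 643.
624

Matrix identity: Q^n = [[F_(n+1), F_n], [F_n, F_(n-1)]] with Q = [[1,1],[1,0]].
n = 306 = 100110010₂. Square-and-multiply, entries mod 643:
Q^1 = [[1,1],[1,0]]
Q^2 = (Q^1)² = [[2,1],[1,1]]
Q^4 = (Q^2)² = [[5,3],[3,2]]
Q^9 = (Q^4)²·Q = [[55,34],[34,21]]
Q^19 = (Q^9)²·Q = [[335,323],[323,12]]
Q^38 = (Q^19)² = [[506,199],[199,307]]
Q^76 = (Q^38)² = [[500,394],[394,106]]
Q^153 = (Q^76)²·Q = [[357,146],[146,211]]
Q^306 = (Q^153)² = [[232,624],[624,251]]
F_306 mod 643 = Q^306[0][1] = 624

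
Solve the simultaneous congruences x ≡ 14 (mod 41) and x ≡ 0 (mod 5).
55

Using Chinese Remainder Theorem:
M = 41 × 5 = 205
M1 = 5, M2 = 41
y1 = 5^(-1) mod 41 = 33
y2 = 41^(-1) mod 5 = 1
x = (14×5×33 + 0×41×1) mod 205 = 55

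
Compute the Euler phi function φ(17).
16

17 = 17
φ(n) = n × ∏(1 - 1/p) for each prime p dividing n
φ(17) = 17 × (1 - 1/17) = 16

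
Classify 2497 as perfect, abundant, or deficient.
deficient

Proper divisors of 2497: sum = 1 + 11 + 227 = 239
Since 239 < 2497, 2497 is deficient.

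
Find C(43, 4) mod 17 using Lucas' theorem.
7

Using Lucas' theorem:
Write n=43 and k=4 in base 17:
n in base 17: [2, 9]
k in base 17: [0, 4]
C(43,4) mod 17 = ∏ C(n_i, k_i) mod 17
Digit binomials (mod 17): C(2,0) = 1; C(9,4) = 126 ≡ 7
Product: 1 × 7 = 7 ≡ 7 (mod 17)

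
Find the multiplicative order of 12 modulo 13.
2

13 is prime, so ord(12) divides φ(13) = 12.
Divisors of 12: 1, 2, 3, 4, 6, 12.
Repeated squaring: 12^1 ≡ 12, 12^2 ≡ 1, 12^4 ≡ 1, 12^8 ≡ 1 (mod 13).
Test 12^d mod 13 for each divisor d in increasing order:
12^1 ≡ 12
12^2 ≡ 1  ← first divisor giving 1
The order is 2.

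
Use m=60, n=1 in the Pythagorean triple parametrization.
(3599, 120, 3601)

Euclid's formula: a = m² - n², b = 2mn, c = m² + n²
m = 60, n = 1
a = 60² - 1² = 3600 - 1 = 3599
b = 2 × 60 × 1 = 120
c = 60² + 1² = 3600 + 1 = 3601
Verification: 3599² + 120² = 12952801 + 14400 = 12967201 = 3601² ✓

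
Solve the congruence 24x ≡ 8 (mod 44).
x ≡ 4 (mod 11)

gcd(24, 44) = 4, which divides 8, so solutions exist.
Divide through by 4: 6x ≡ 2 (mod 11).
Find 6^(-1) mod 11 by the extended Euclidean algorithm:
11 = 1 × 6 + 5  ⟹  5 = (1)·11 + (-1)·6
6 = 1 × 5 + 1  ⟹  1 = (-1)·11 + (2)·6
So (2)·6 ≡ 1 (mod 11), i.e. 6^(-1) ≡ 2 (mod 11).
x ≡ 2 × 2 = 4 ≡ 4 (mod 11).
Check: 24 × 4 = 96 ≡ 8 (mod 44).
x ≡ 4 (mod 11), giving 4 solutions mod 44.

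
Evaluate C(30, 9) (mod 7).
4

Using Lucas' theorem:
Write n=30 and k=9 in base 7:
n in base 7: [4, 2]
k in base 7: [1, 2]
C(30,9) mod 7 = ∏ C(n_i, k_i) mod 7
Digit binomials (mod 7): C(4,1) = 4; C(2,2) = 1
Product: 4 × 1 = 4 ≡ 4 (mod 7)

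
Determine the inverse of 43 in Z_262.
195

gcd(43, 262) = 1, so the inverse exists.
Extended Euclidean algorithm on (262, 43):
262 = 6 × 43 + 4  ⟹  4 = (1)·262 + (-6)·43
43 = 10 × 4 + 3  ⟹  3 = (-10)·262 + (61)·43
4 = 1 × 3 + 1  ⟹  1 = (11)·262 + (-67)·43
So (-67)·43 ≡ 1 (mod 262), i.e. 43^(-1) ≡ -67 ≡ 195 (mod 262).
Check: 43 × 195 = 8385 ≡ 1 (mod 262)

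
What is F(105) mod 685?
295

Matrix identity: Q^n = [[F_(n+1), F_n], [F_n, F_(n-1)]] with Q = [[1,1],[1,0]].
n = 105 = 1101001₂. Square-and-multiply, entries mod 685:
Q^1 = [[1,1],[1,0]]
Q^3 = (Q^1)²·Q = [[3,2],[2,1]]
Q^6 = (Q^3)² = [[13,8],[8,5]]
Q^13 = (Q^6)²·Q = [[377,233],[233,144]]
Q^26 = (Q^13)² = [[508,148],[148,360]]
Q^52 = (Q^26)² = [[488,369],[369,119]]
Q^105 = (Q^52)²·Q = [[283,295],[295,673]]
F_105 mod 685 = Q^105[0][1] = 295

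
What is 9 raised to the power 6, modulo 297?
108

Repeated squaring. Binary of 6 = 110.
9^1 ≡ 9 (mod 297); 9^2 ≡ 81 (mod 297); 9^4 ≡ 27 (mod 297)
9^6 = 9^2 × 9^4 ≡ 108 (mod 297)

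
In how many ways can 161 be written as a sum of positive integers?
118159068427

p(n) counts ways to write n as a sum of positive integers (order ignored).
Euler's pentagonal recurrence: p(k) = p(k-1) + p(k-2) - p(k-5) - p(k-7) + p(k-12) + p(k-15) - ... (offsets j(3j∓1)/2, signs ++--, p(0)=1, p(<0)=0).
DP table for k = 0..160: p(0)=1, p(1)=1, p(2)=2, p(3)=3, p(4)=5, p(5)=7, p(6)=11, p(7)=15, p(8)=22, p(9)=30, p(10)=42, p(11)=56, p(12)=77, p(13)=101, p(14)=135, p(15)=176, p(16)=231, p(17)=297, p(18)=385, p(19)=490, p(20)=627, p(21)=792, p(22)=1002, p(23)=1255, p(24)=1575, p(25)=1958, p(26)=2436, p(27)=3010, p(28)=3718, p(29)=4565, p(30)=5604, p(31)=6842, p(32)=8349, p(33)=10143, p(34)=12310, p(35)=14883, p(36)=17977, p(37)=21637, p(38)=26015, p(39)=31185, p(40)=37338, p(41)=44583, p(42)=53174, p(43)=63261, p(44)=75175, p(45)=89134, p(46)=105558, p(47)=124754, p(48)=147273, p(49)=173525, p(50)=204226, p(51)=239943, p(52)=281589, p(53)=329931, p(54)=386155, p(55)=451276, p(56)=526823, p(57)=614154, p(58)=715220, p(59)=831820, p(60)=966467, p(61)=1121505, p(62)=1300156, p(63)=1505499, p(64)=1741630, p(65)=2012558, p(66)=2323520, p(67)=2679689, p(68)=3087735, p(69)=3554345, p(70)=4087968, p(71)=4697205, p(72)=5392783, p(73)=6185689, p(74)=7089500, p(75)=8118264, p(76)=9289091, p(77)=10619863, p(78)=12132164, p(79)=13848650, p(80)=15796476, p(81)=18004327, p(82)=20506255, p(83)=23338469, p(84)=26543660, p(85)=30167357, p(86)=34262962, p(87)=38887673, p(88)=44108109, p(89)=49995925, p(90)=56634173, p(91)=64112359, p(92)=72533807, p(93)=82010177, p(94)=92669720, p(95)=104651419, p(96)=118114304, p(97)=133230930, p(98)=150198136, p(99)=169229875, p(100)=190569292, p(101)=214481126, p(102)=241265379, p(103)=271248950, p(104)=304801365, p(105)=342325709, p(106)=384276336, p(107)=431149389, p(108)=483502844, p(109)=541946240, p(110)=607163746, p(111)=679903203, p(112)=761002156, p(113)=851376628, p(114)=952050665, p(115)=1064144451, p(116)=1188908248, p(117)=1327710076, p(118)=1482074143, p(119)=1653668665, p(120)=1844349560, p(121)=2056148051, p(122)=2291320912, p(123)=2552338241, p(124)=2841940500, p(125)=3163127352, p(126)=3519222692, p(127)=3913864295, p(128)=4351078600, p(129)=4835271870, p(130)=5371315400, p(131)=5964539504, p(132)=6620830889, p(133)=7346629512, p(134)=8149040695, p(135)=9035836076, p(136)=10015581680, p(137)=11097645016, p(138)=12292341831, p(139)=13610949895, p(140)=15065878135, p(141)=16670689208, p(142)=18440293320, p(143)=20390982757, p(144)=22540654445, p(145)=24908858009, p(146)=27517052599, p(147)=30388671978, p(148)=33549419497, p(149)=37027355200, p(150)=40853235313, p(151)=45060624582, p(152)=49686288421, p(153)=54770336324, p(154)=60356673280, p(155)=66493182097, p(156)=73232243759, p(157)=80630964769, p(158)=88751778802, p(159)=97662728555, p(160)=107438159466.
Final step: p(161) = p(160) + p(159) - p(156) - p(154) + p(149) + p(146) - p(139) - p(135) + p(126) + p(121) - p(110) - p(104) + p(91) + p(84) - p(69) - p(61) + p(44) + p(35) - p(16) - p(6)
= 107438159466 + 97662728555 - 73232243759 - 60356673280 + 37027355200 + 27517052599 - 13610949895 - 9035836076 + 3519222692 + 2056148051 - 607163746 - 304801365 + 64112359 + 26543660 - 3554345 - 1121505 + 75175 + 14883 - 231 - 11
= 118159068427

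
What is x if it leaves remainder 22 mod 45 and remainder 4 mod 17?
157

Using Chinese Remainder Theorem:
M = 45 × 17 = 765
M1 = 17, M2 = 45
y1 = 17^(-1) mod 45 = 8
y2 = 45^(-1) mod 17 = 14
x = (22×17×8 + 4×45×14) mod 765 = 157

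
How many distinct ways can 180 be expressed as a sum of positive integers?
684957390936

p(n) counts ways to write n as a sum of positive integers (order ignored).
Euler's pentagonal recurrence: p(k) = p(k-1) + p(k-2) - p(k-5) - p(k-7) + p(k-12) + p(k-15) - ... (offsets j(3j∓1)/2, signs ++--, p(0)=1, p(<0)=0).
DP table for k = 0..179: p(0)=1, p(1)=1, p(2)=2, p(3)=3, p(4)=5, p(5)=7, p(6)=11, p(7)=15, p(8)=22, p(9)=30, p(10)=42, p(11)=56, p(12)=77, p(13)=101, p(14)=135, p(15)=176, p(16)=231, p(17)=297, p(18)=385, p(19)=490, p(20)=627, p(21)=792, p(22)=1002, p(23)=1255, p(24)=1575, p(25)=1958, p(26)=2436, p(27)=3010, p(28)=3718, p(29)=4565, p(30)=5604, p(31)=6842, p(32)=8349, p(33)=10143, p(34)=12310, p(35)=14883, p(36)=17977, p(37)=21637, p(38)=26015, p(39)=31185, p(40)=37338, p(41)=44583, p(42)=53174, p(43)=63261, p(44)=75175, p(45)=89134, p(46)=105558, p(47)=124754, p(48)=147273, p(49)=173525, p(50)=204226, p(51)=239943, p(52)=281589, p(53)=329931, p(54)=386155, p(55)=451276, p(56)=526823, p(57)=614154, p(58)=715220, p(59)=831820, p(60)=966467, p(61)=1121505, p(62)=1300156, p(63)=1505499, p(64)=1741630, p(65)=2012558, p(66)=2323520, p(67)=2679689, p(68)=3087735, p(69)=3554345, p(70)=4087968, p(71)=4697205, p(72)=5392783, p(73)=6185689, p(74)=7089500, p(75)=8118264, p(76)=9289091, p(77)=10619863, p(78)=12132164, p(79)=13848650, p(80)=15796476, p(81)=18004327, p(82)=20506255, p(83)=23338469, p(84)=26543660, p(85)=30167357, p(86)=34262962, p(87)=38887673, p(88)=44108109, p(89)=49995925, p(90)=56634173, p(91)=64112359, p(92)=72533807, p(93)=82010177, p(94)=92669720, p(95)=104651419, p(96)=118114304, p(97)=133230930, p(98)=150198136, p(99)=169229875, p(100)=190569292, p(101)=214481126, p(102)=241265379, p(103)=271248950, p(104)=304801365, p(105)=342325709, p(106)=384276336, p(107)=431149389, p(108)=483502844, p(109)=541946240, p(110)=607163746, p(111)=679903203, p(112)=761002156, p(113)=851376628, p(114)=952050665, p(115)=1064144451, p(116)=1188908248, p(117)=1327710076, p(118)=1482074143, p(119)=1653668665, p(120)=1844349560, p(121)=2056148051, p(122)=2291320912, p(123)=2552338241, p(124)=2841940500, p(125)=3163127352, p(126)=3519222692, p(127)=3913864295, p(128)=4351078600, p(129)=4835271870, p(130)=5371315400, p(131)=5964539504, p(132)=6620830889, p(133)=7346629512, p(134)=8149040695, p(135)=9035836076, p(136)=10015581680, p(137)=11097645016, p(138)=12292341831, p(139)=13610949895, p(140)=15065878135, p(141)=16670689208, p(142)=18440293320, p(143)=20390982757, p(144)=22540654445, p(145)=24908858009, p(146)=27517052599, p(147)=30388671978, p(148)=33549419497, p(149)=37027355200, p(150)=40853235313, p(151)=45060624582, p(152)=49686288421, p(153)=54770336324, p(154)=60356673280, p(155)=66493182097, p(156)=73232243759, p(157)=80630964769, p(158)=88751778802, p(159)=97662728555, p(160)=107438159466, p(161)=118159068427, p(162)=129913904637, p(163)=142798995930, p(164)=156919475295, p(165)=172389800255, p(166)=189334822579, p(167)=207890420102, p(168)=228204732751, p(169)=250438925115, p(170)=274768617130, p(171)=301384802048, p(172)=330495499613, p(173)=362326859895, p(174)=397125074750, p(175)=435157697830, p(176)=476715857290, p(177)=522115831195, p(178)=571701605655, p(179)=625846753120.
Final step: p(180) = p(179) + p(178) - p(175) - p(173) + p(168) + p(165) - p(158) - p(154) + p(145) + p(140) - p(129) - p(123) + p(110) + p(103) - p(88) - p(80) + p(63) + p(54) - p(35) - p(25) + p(4)
= 625846753120 + 571701605655 - 435157697830 - 362326859895 + 228204732751 + 172389800255 - 88751778802 - 60356673280 + 24908858009 + 15065878135 - 4835271870 - 2552338241 + 607163746 + 271248950 - 44108109 - 15796476 + 1505499 + 386155 - 14883 - 1958 + 5
= 684957390936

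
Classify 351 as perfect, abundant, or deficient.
deficient

Proper divisors of 351: sum = 1 + 3 + 9 + 13 + 27 + 39 + 117 = 209
Since 209 < 351, 351 is deficient.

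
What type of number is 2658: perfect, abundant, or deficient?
abundant

Proper divisors of 2658: sum = 1 + 2 + 3 + 6 + 443 + 886 + 1329 = 2670
Since 2670 > 2658, 2658 is abundant.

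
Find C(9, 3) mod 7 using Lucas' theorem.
0

Using Lucas' theorem:
Write n=9 and k=3 in base 7:
n in base 7: [1, 2]
k in base 7: [0, 3]
C(9,3) mod 7 = ∏ C(n_i, k_i) mod 7
Digit binomials (mod 7): C(1,0) = 1; C(2,3) = 0 (k_i > n_i)
Product: 1 × 0 = 0 ≡ 0 (mod 7)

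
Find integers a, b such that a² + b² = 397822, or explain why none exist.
Not possible

Factorization: 397822 = 2 × 19^3 × 29
By Fermat: n is sum of two squares iff every prime p ≡ 3 (mod 4) appears to even power.
Prime(s) ≡ 3 (mod 4) with odd exponent: [(19, 3)]
Therefore 397822 cannot be expressed as a² + b².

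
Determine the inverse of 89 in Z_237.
8

gcd(89, 237) = 1, so the inverse exists.
Extended Euclidean algorithm on (237, 89):
237 = 2 × 89 + 59  ⟹  59 = (1)·237 + (-2)·89
89 = 1 × 59 + 30  ⟹  30 = (-1)·237 + (3)·89
59 = 1 × 30 + 29  ⟹  29 = (2)·237 + (-5)·89
30 = 1 × 29 + 1  ⟹  1 = (-3)·237 + (8)·89
So (8)·89 ≡ 1 (mod 237), i.e. 89^(-1) ≡ 8 (mod 237).
Check: 89 × 8 = 712 ≡ 1 (mod 237)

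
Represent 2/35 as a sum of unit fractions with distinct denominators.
1/18 + 1/630

Greedy algorithm:
2/35: ceiling(35/2) = 18, use 1/18
1/630: ceiling(630/1) = 630, use 1/630
Result: 2/35 = 1/18 + 1/630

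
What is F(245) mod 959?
929

Matrix identity: Q^n = [[F_(n+1), F_n], [F_n, F_(n-1)]] with Q = [[1,1],[1,0]].
n = 245 = 11110101₂. Square-and-multiply, entries mod 959:
Q^1 = [[1,1],[1,0]]
Q^3 = (Q^1)²·Q = [[3,2],[2,1]]
Q^7 = (Q^3)²·Q = [[21,13],[13,8]]
Q^15 = (Q^7)²·Q = [[28,610],[610,377]]
Q^30 = (Q^15)² = [[792,587],[587,205]]
Q^61 = (Q^30)²·Q = [[615,366],[366,249]]
Q^122 = (Q^61)² = [[75,713],[713,321]]
Q^245 = (Q^122)²·Q = [[372,929],[929,402]]
F_245 mod 959 = Q^245[0][1] = 929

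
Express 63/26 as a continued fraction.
[2; 2, 2, 1, 3]

Euclidean algorithm steps:
63 = 2 × 26 + 11
26 = 2 × 11 + 4
11 = 2 × 4 + 3
4 = 1 × 3 + 1
3 = 3 × 1 + 0
Continued fraction: [2; 2, 2, 1, 3]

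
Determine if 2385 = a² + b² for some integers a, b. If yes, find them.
9² + 48² (a=9, b=48)

Factorization: 2385 = 3^2 × 5 × 53
By Fermat: n is sum of two squares iff every prime p ≡ 3 (mod 4) appears to even power.
All primes ≡ 3 (mod 4) appear to even power.
Search a = 0, 1, 2, … for 2385 - a² a perfect square: first hit at a = 9: 2385 - 81 = 2304 = 48².
2385 = 9² + 48² = 81 + 2304 ✓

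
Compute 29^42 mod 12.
1

Repeated squaring. Binary of 42 = 101010.
29^1 ≡ 5 (mod 12); 29^2 ≡ 1 (mod 12); 29^4 ≡ 1 (mod 12); 29^8 ≡ 1 (mod 12); 29^16 ≡ 1 (mod 12); 29^32 ≡ 1 (mod 12)
29^42 = 29^2 × 29^8 × 29^32 ≡ 1 (mod 12)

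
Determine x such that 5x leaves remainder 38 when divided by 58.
x ≡ 54 (mod 58)

gcd(5, 58) = 1, which divides 38, so solutions exist.
Find 5^(-1) mod 58 by the extended Euclidean algorithm:
58 = 11 × 5 + 3  ⟹  3 = (1)·58 + (-11)·5
5 = 1 × 3 + 2  ⟹  2 = (-1)·58 + (12)·5
3 = 1 × 2 + 1  ⟹  1 = (2)·58 + (-23)·5
So (-23)·5 ≡ 1 (mod 58), i.e. 5^(-1) ≡ -23 ≡ 35 (mod 58).
x ≡ 35 × 38 = 1330 ≡ 54 (mod 58).
Check: 5 × 54 = 270 ≡ 38 (mod 58).
Unique solution: x ≡ 54 (mod 58)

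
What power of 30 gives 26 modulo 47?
9

Baby-step giant-step with step n = ⌈√47⌉ = 7.
Baby steps 30^j mod 47 (j:value) for j=0..6: 0:1, 1:30, 2:7, 3:22, 4:2, 5:13, 6:14.
Giant-step multiplier: 30^(-7) ≡ 30^(46-7) = 30^39 ≡ 31 (mod 47).
Giant steps γ_i = 26·31^i mod 47: γ_0=26, γ_1=7 (in table at j=2).
x = i·n + j = 1·7 + 2 = 9.
Check: 30^9 ≡ 26 (mod 47).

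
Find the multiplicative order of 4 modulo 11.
5

11 is prime, so ord(4) divides φ(11) = 10.
Divisors of 10: 1, 2, 5, 10.
Repeated squaring: 4^1 ≡ 4, 4^2 ≡ 5, 4^4 ≡ 3, 4^8 ≡ 9 (mod 11).
Test 4^d mod 11 for each divisor d in increasing order:
4^1 ≡ 4
4^2 ≡ 5
4^5 = 4^4·4^1 ≡ 1  ← first divisor giving 1
The order is 5.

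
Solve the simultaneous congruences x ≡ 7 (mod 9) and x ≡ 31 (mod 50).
331

Using Chinese Remainder Theorem:
M = 9 × 50 = 450
M1 = 50, M2 = 9
y1 = 50^(-1) mod 9 = 2
y2 = 9^(-1) mod 50 = 39
x = (7×50×2 + 31×9×39) mod 450 = 331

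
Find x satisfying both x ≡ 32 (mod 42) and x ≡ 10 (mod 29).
242

Using Chinese Remainder Theorem:
M = 42 × 29 = 1218
M1 = 29, M2 = 42
y1 = 29^(-1) mod 42 = 29
y2 = 42^(-1) mod 29 = 9
x = (32×29×29 + 10×42×9) mod 1218 = 242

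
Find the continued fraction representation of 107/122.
[0; 1, 7, 7, 2]

Euclidean algorithm steps:
107 = 0 × 122 + 107
122 = 1 × 107 + 15
107 = 7 × 15 + 2
15 = 7 × 2 + 1
2 = 2 × 1 + 0
Continued fraction: [0; 1, 7, 7, 2]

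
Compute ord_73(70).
12

73 is prime, so ord(70) divides φ(73) = 72.
Divisors of 72: 1, 2, 3, 4, 6, 8, 9, 12, 18, 24, 36, 72.
Repeated squaring: 70^1 ≡ 70, 70^2 ≡ 9, 70^4 ≡ 8, 70^8 ≡ 64, 70^16 ≡ 8, 70^32 ≡ 64, 70^64 ≡ 8 (mod 73).
Test 70^d mod 73 for each divisor d in increasing order:
70^1 ≡ 70
70^2 ≡ 9
70^3 = 70^2·70^1 ≡ 46
70^4 ≡ 8
70^6 = 70^4·70^2 ≡ 72
70^8 ≡ 64
70^9 = 70^8·70^1 ≡ 27
70^12 = 70^8·70^4 ≡ 1  ← first divisor giving 1
The order is 12.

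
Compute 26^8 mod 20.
16

Repeated squaring. Binary of 8 = 1000.
26^1 ≡ 6 (mod 20); 26^2 ≡ 16 (mod 20); 26^4 ≡ 16 (mod 20); 26^8 ≡ 16 (mod 20)
26^8 = 26^8 ≡ 16 (mod 20)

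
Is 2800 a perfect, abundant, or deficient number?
abundant

Proper divisors of 2800: sum = 1 + 2 + 4 + 5 + 7 + 8 + 10 + 14 + ... + 400 + 560 + 700 + 1400 (29 divisors) = 4888
Since 4888 > 2800, 2800 is abundant.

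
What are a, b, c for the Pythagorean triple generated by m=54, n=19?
(2555, 2052, 3277)

Euclid's formula: a = m² - n², b = 2mn, c = m² + n²
m = 54, n = 19
a = 54² - 19² = 2916 - 361 = 2555
b = 2 × 54 × 19 = 2052
c = 54² + 19² = 2916 + 361 = 3277
Verification: 2555² + 2052² = 6528025 + 4210704 = 10738729 = 3277² ✓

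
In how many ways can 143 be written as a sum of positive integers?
20390982757

p(n) counts ways to write n as a sum of positive integers (order ignored).
Euler's pentagonal recurrence: p(k) = p(k-1) + p(k-2) - p(k-5) - p(k-7) + p(k-12) + p(k-15) - ... (offsets j(3j∓1)/2, signs ++--, p(0)=1, p(<0)=0).
DP table for k = 0..142: p(0)=1, p(1)=1, p(2)=2, p(3)=3, p(4)=5, p(5)=7, p(6)=11, p(7)=15, p(8)=22, p(9)=30, p(10)=42, p(11)=56, p(12)=77, p(13)=101, p(14)=135, p(15)=176, p(16)=231, p(17)=297, p(18)=385, p(19)=490, p(20)=627, p(21)=792, p(22)=1002, p(23)=1255, p(24)=1575, p(25)=1958, p(26)=2436, p(27)=3010, p(28)=3718, p(29)=4565, p(30)=5604, p(31)=6842, p(32)=8349, p(33)=10143, p(34)=12310, p(35)=14883, p(36)=17977, p(37)=21637, p(38)=26015, p(39)=31185, p(40)=37338, p(41)=44583, p(42)=53174, p(43)=63261, p(44)=75175, p(45)=89134, p(46)=105558, p(47)=124754, p(48)=147273, p(49)=173525, p(50)=204226, p(51)=239943, p(52)=281589, p(53)=329931, p(54)=386155, p(55)=451276, p(56)=526823, p(57)=614154, p(58)=715220, p(59)=831820, p(60)=966467, p(61)=1121505, p(62)=1300156, p(63)=1505499, p(64)=1741630, p(65)=2012558, p(66)=2323520, p(67)=2679689, p(68)=3087735, p(69)=3554345, p(70)=4087968, p(71)=4697205, p(72)=5392783, p(73)=6185689, p(74)=7089500, p(75)=8118264, p(76)=9289091, p(77)=10619863, p(78)=12132164, p(79)=13848650, p(80)=15796476, p(81)=18004327, p(82)=20506255, p(83)=23338469, p(84)=26543660, p(85)=30167357, p(86)=34262962, p(87)=38887673, p(88)=44108109, p(89)=49995925, p(90)=56634173, p(91)=64112359, p(92)=72533807, p(93)=82010177, p(94)=92669720, p(95)=104651419, p(96)=118114304, p(97)=133230930, p(98)=150198136, p(99)=169229875, p(100)=190569292, p(101)=214481126, p(102)=241265379, p(103)=271248950, p(104)=304801365, p(105)=342325709, p(106)=384276336, p(107)=431149389, p(108)=483502844, p(109)=541946240, p(110)=607163746, p(111)=679903203, p(112)=761002156, p(113)=851376628, p(114)=952050665, p(115)=1064144451, p(116)=1188908248, p(117)=1327710076, p(118)=1482074143, p(119)=1653668665, p(120)=1844349560, p(121)=2056148051, p(122)=2291320912, p(123)=2552338241, p(124)=2841940500, p(125)=3163127352, p(126)=3519222692, p(127)=3913864295, p(128)=4351078600, p(129)=4835271870, p(130)=5371315400, p(131)=5964539504, p(132)=6620830889, p(133)=7346629512, p(134)=8149040695, p(135)=9035836076, p(136)=10015581680, p(137)=11097645016, p(138)=12292341831, p(139)=13610949895, p(140)=15065878135, p(141)=16670689208, p(142)=18440293320.
Final step: p(143) = p(142) + p(141) - p(138) - p(136) + p(131) + p(128) - p(121) - p(117) + p(108) + p(103) - p(92) - p(86) + p(73) + p(66) - p(51) - p(43) + p(26) + p(17)
= 18440293320 + 16670689208 - 12292341831 - 10015581680 + 5964539504 + 4351078600 - 2056148051 - 1327710076 + 483502844 + 271248950 - 72533807 - 34262962 + 6185689 + 2323520 - 239943 - 63261 + 2436 + 297
= 20390982757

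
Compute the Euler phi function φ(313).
312

313 = 313
φ(n) = n × ∏(1 - 1/p) for each prime p dividing n
φ(313) = 313 × (1 - 1/313) = 312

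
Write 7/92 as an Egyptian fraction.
1/14 + 1/215 + 1/138460

Greedy algorithm:
7/92: ceiling(92/7) = 14, use 1/14
3/644: ceiling(644/3) = 215, use 1/215
1/138460: ceiling(138460/1) = 138460, use 1/138460
Result: 7/92 = 1/14 + 1/215 + 1/138460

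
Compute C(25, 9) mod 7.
4

Using Lucas' theorem:
Write n=25 and k=9 in base 7:
n in base 7: [3, 4]
k in base 7: [1, 2]
C(25,9) mod 7 = ∏ C(n_i, k_i) mod 7
Digit binomials (mod 7): C(3,1) = 3; C(4,2) = 6
Product: 3 × 6 = 18 ≡ 4 (mod 7)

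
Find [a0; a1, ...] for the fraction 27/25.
[1; 12, 2]

Euclidean algorithm steps:
27 = 1 × 25 + 2
25 = 12 × 2 + 1
2 = 2 × 1 + 0
Continued fraction: [1; 12, 2]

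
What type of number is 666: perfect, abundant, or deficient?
abundant

Proper divisors of 666: sum = 1 + 2 + 3 + 6 + 9 + 18 + 37 + 74 + 111 + 222 + 333 = 816
Since 816 > 666, 666 is abundant.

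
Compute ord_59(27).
29

59 is prime, so ord(27) divides φ(59) = 58.
Divisors of 58: 1, 2, 29, 58.
Repeated squaring: 27^1 ≡ 27, 27^2 ≡ 21, 27^4 ≡ 28, 27^8 ≡ 17, 27^16 ≡ 53, 27^32 ≡ 36 (mod 59).
Test 27^d mod 59 for each divisor d in increasing order:
27^1 ≡ 27
27^2 ≡ 21
27^29 = 27^16·27^8·27^4·27^1 ≡ 1  ← first divisor giving 1
The order is 29.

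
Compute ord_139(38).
69

139 is prime, so ord(38) divides φ(139) = 138.
Divisors of 138: 1, 2, 3, 6, 23, 46, 69, 138.
Repeated squaring: 38^1 ≡ 38, 38^2 ≡ 54, 38^4 ≡ 136, 38^8 ≡ 9, 38^16 ≡ 81, 38^32 ≡ 28, 38^64 ≡ 89, 38^128 ≡ 137 (mod 139).
Test 38^d mod 139 for each divisor d in increasing order:
38^1 ≡ 38
38^2 ≡ 54
38^3 = 38^2·38^1 ≡ 106
38^6 = 38^4·38^2 ≡ 116
38^23 = 38^16·38^4·38^2·38^1 ≡ 96
38^46 = 38^32·38^8·38^4·38^2 ≡ 42
38^69 = 38^64·38^4·38^1 ≡ 1  ← first divisor giving 1
The order is 69.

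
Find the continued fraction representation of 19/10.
[1; 1, 9]

Euclidean algorithm steps:
19 = 1 × 10 + 9
10 = 1 × 9 + 1
9 = 9 × 1 + 0
Continued fraction: [1; 1, 9]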